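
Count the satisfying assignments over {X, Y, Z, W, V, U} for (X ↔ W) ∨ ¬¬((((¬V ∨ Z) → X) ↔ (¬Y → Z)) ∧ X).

Initial set: {((X ↔ W) ∨ ¬¬((((¬V ∨ Z) → X) ↔ (¬Y → Z)) ∧ X))}.
((X ↔ W) ∨ ¬¬((((¬V ∨ Z) → X) ↔ (¬Y → Z)) ∧ X)): β-rule — branch into (X ↔ W)  //  ¬¬((((¬V ∨ Z) → X) ↔ (¬Y → Z)) ∧ X).
  branch 1 (add (X ↔ W)):
    (X ↔ W): β-rule — branch into X, W  //  ¬X, ¬W.
      branch 1.1 (add X, W):
        ○ open, literals {W=true, X=true}.
      branch 1.2 (add ¬X, ¬W):
        ○ open, literals {W=false, X=false}.
  branch 2 (add ¬¬((((¬V ∨ Z) → X) ↔ (¬Y → Z)) ∧ X)):
    ¬¬((((¬V ∨ Z) → X) ↔ (¬Y → Z)) ∧ X): drop double negation, giving ((((¬V ∨ Z) → X) ↔ (¬Y → Z)) ∧ X).
    ((((¬V ∨ Z) → X) ↔ (¬Y → Z)) ∧ X): α-rule — add (((¬V ∨ Z) → X) ↔ (¬Y → Z)), X.
    (((¬V ∨ Z) → X) ↔ (¬Y → Z)): β-rule — branch into ((¬V ∨ Z) → X), (¬Y → Z)  //  ¬((¬V ∨ Z) → X), ¬(¬Y → Z).
      branch 2.1 (add ((¬V ∨ Z) → X), (¬Y → Z)):
        ((¬V ∨ Z) → X): β-rule — branch into ¬(¬V ∨ Z)  //  X.
          branch 2.1.1 (add ¬(¬V ∨ Z)):
            ¬(¬V ∨ Z): α-rule — add ¬¬V, ¬Z.
            (¬Y → Z): β-rule — branch into ¬¬Y  //  Z.
              branch 2.1.1.1 (add ¬¬Y):
                ○ open, literals {V=true, X=true, Y=true, Z=false}.
              branch 2.1.1.2 (add Z):
                × closes — contains both Z and ¬Z.
          branch 2.1.2 (add X):
            (¬Y → Z): β-rule — branch into ¬¬Y  //  Z.
              branch 2.1.2.1 (add ¬¬Y):
                ○ open, literals {X=true, Y=true}.
              branch 2.1.2.2 (add Z):
                ○ open, literals {X=true, Z=true}.
      branch 2.2 (add ¬((¬V ∨ Z) → X), ¬(¬Y → Z)):
        ¬((¬V ∨ Z) → X): α-rule — add (¬V ∨ Z), ¬X.
        × closes — contains both X and ¬X.
2 branches closed, 5 open.
Each open branch fixes some atoms; the unmentioned ones are free. Counting distinct full assignments: branch {W=true, X=true} (Y, Z, V, U) contributes 16 new; branch {W=false, X=false} (Y, Z, V, U) contributes 16 new; branch {V=true, X=true, Y=true, Z=false} (W, U) contributes 2 new; branch {X=true, Y=true} (Z, W, V, U) contributes 6 new; branch {X=true, Z=true} (Y, W, V, U) contributes 4 new. Total: 44.

44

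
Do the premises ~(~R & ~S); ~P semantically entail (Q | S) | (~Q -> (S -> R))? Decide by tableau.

Initial set: {~(~R & ~S); ~P; ~((Q | S) | (~Q -> (S -> R)))}.
~((Q | S) | (~Q -> (S -> R))): α-rule — add ~(Q | S), ~(~Q -> (S -> R)).
~(Q | S): α-rule — add ~Q, ~S.
~(~Q -> (S -> R)): α-rule — add ~Q, ~(S -> R).
~(S -> R): α-rule — add S, ~R.
× closes — contains both S and ~S.
All 1 branch closes.
Every branch closed, so the premises entail the conclusion.

Yes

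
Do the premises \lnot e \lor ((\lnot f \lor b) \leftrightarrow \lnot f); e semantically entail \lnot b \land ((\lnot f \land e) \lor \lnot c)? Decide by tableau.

No

Initial set: {(\lnot e \lor ((\lnot f \lor b) \leftrightarrow \lnot f)); e; \lnot (\lnot b \land ((\lnot f \land e) \lor \lnot c))}.
(\lnot e \lor ((\lnot f \lor b) \leftrightarrow \lnot f)): β-rule — branch into \lnot e  //  ((\lnot f \lor b) \leftrightarrow \lnot f).
  branch 1 (add \lnot e):
    × closes — contains both e and \lnot e.
  branch 2 (add ((\lnot f \lor b) \leftrightarrow \lnot f)):
    \lnot (\lnot b \land ((\lnot f \land e) \lor \lnot c)): β-rule — branch into \lnot \lnot b  //  \lnot ((\lnot f \land e) \lor \lnot c).
      branch 2.1 (add \lnot \lnot b):
        ((\lnot f \lor b) \leftrightarrow \lnot f): β-rule — branch into (\lnot f \lor b), \lnot f  //  \lnot (\lnot f \lor b), \lnot \lnot f.
          branch 2.1.1 (add (\lnot f \lor b), \lnot f):
            (\lnot f \lor b): β-rule — branch into \lnot f  //  b.
              branch 2.1.1.1 (add \lnot f):
                ○ open, literals {b=T, e=T, f=F}.
              branch 2.1.1.2 (add b):
                ○ open, literals {b=T, e=T, f=F}.
          branch 2.1.2 (add \lnot (\lnot f \lor b), \lnot \lnot f):
            \lnot (\lnot f \lor b): α-rule — add \lnot \lnot f, \lnot b.
            × closes — contains both b and \lnot b.
      branch 2.2 (add \lnot ((\lnot f \land e) \lor \lnot c)):
        \lnot ((\lnot f \land e) \lor \lnot c): α-rule — add \lnot (\lnot f \land e), \lnot \lnot c.
        ((\lnot f \lor b) \leftrightarrow \lnot f): β-rule — branch into (\lnot f \lor b), \lnot f  //  \lnot (\lnot f \lor b), \lnot \lnot f.
          branch 2.2.1 (add (\lnot f \lor b), \lnot f):
            \lnot (\lnot f \land e): β-rule — branch into \lnot \lnot f  //  \lnot e.
              branch 2.2.1.1 (add \lnot \lnot f):
                × closes — contains both f and \lnot f.
              branch 2.2.1.2 (add \lnot e):
                × closes — contains both e and \lnot e.
          branch 2.2.2 (add \lnot (\lnot f \lor b), \lnot \lnot f):
            \lnot (\lnot f \lor b): α-rule — add \lnot \lnot f, \lnot b.
            \lnot (\lnot f \land e): β-rule — branch into \lnot \lnot f  //  \lnot e.
              branch 2.2.2.1 (add \lnot \lnot f):
                ○ open, literals {b=F, c=T, e=T, f=T}.
              branch 2.2.2.2 (add \lnot e):
                × closes — contains both e and \lnot e.
5 branches closed, 3 open.
An open branch gives a countermodel: b=T, e=T, f=F (unmentioned atoms arbitrary); the premises hold there but the conclusion fails.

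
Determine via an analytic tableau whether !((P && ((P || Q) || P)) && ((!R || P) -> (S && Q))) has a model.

Satisfiable

Initial set: {!((P && ((P || Q) || P)) && ((!R || P) -> (S && Q)))}.
!((P && ((P || Q) || P)) && ((!R || P) -> (S && Q))): β-rule — branch into !(P && ((P || Q) || P))  //  !((!R || P) -> (S && Q)).
  branch 1 (add !(P && ((P || Q) || P))):
    !(P && ((P || Q) || P)): β-rule — branch into !P  //  !((P || Q) || P).
      branch 1.1 (add !P):
        ○ open, literals {P=F}.
      branch 1.2 (add !((P || Q) || P)):
        !((P || Q) || P): α-rule — add !(P || Q), !P.
        !(P || Q): α-rule — add !P, !Q.
        ○ open, literals {P=F, Q=F}.
  branch 2 (add !((!R || P) -> (S && Q))):
    !((!R || P) -> (S && Q)): α-rule — add (!R || P), !(S && Q).
    (!R || P): β-rule — branch into !R  //  P.
      branch 2.1 (add !R):
        !(S && Q): β-rule — branch into !S  //  !Q.
          branch 2.1.1 (add !S):
            ○ open, literals {R=F, S=F}.
          branch 2.1.2 (add !Q):
            ○ open, literals {Q=F, R=F}.
      branch 2.2 (add P):
        !(S && Q): β-rule — branch into !S  //  !Q.
          branch 2.2.1 (add !S):
            ○ open, literals {P=T, S=F}.
          branch 2.2.2 (add !Q):
            ○ open, literals {P=T, Q=F}.
0 branches closed, 6 open.
An open branch gives a satisfying assignment: P=F.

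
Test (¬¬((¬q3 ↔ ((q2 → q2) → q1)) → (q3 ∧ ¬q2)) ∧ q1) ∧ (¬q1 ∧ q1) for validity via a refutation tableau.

Not valid

Assume the negation and expand:
Initial set: {¬((¬¬((¬q3 ↔ ((q2 → q2) → q1)) → (q3 ∧ ¬q2)) ∧ q1) ∧ (¬q1 ∧ q1))}.
¬((¬¬((¬q3 ↔ ((q2 → q2) → q1)) → (q3 ∧ ¬q2)) ∧ q1) ∧ (¬q1 ∧ q1)): β-rule — branch into ¬(¬¬((¬q3 ↔ ((q2 → q2) → q1)) → (q3 ∧ ¬q2)) ∧ q1)  //  ¬(¬q1 ∧ q1).
  branch 1 (add ¬(¬¬((¬q3 ↔ ((q2 → q2) → q1)) → (q3 ∧ ¬q2)) ∧ q1)):
    ¬(¬¬((¬q3 ↔ ((q2 → q2) → q1)) → (q3 ∧ ¬q2)) ∧ q1): β-rule — branch into ¬¬¬((¬q3 ↔ ((q2 → q2) → q1)) → (q3 ∧ ¬q2))  //  ¬q1.
      branch 1.1 (add ¬¬¬((¬q3 ↔ ((q2 → q2) → q1)) → (q3 ∧ ¬q2))):
        ¬¬¬((¬q3 ↔ ((q2 → q2) → q1)) → (q3 ∧ ¬q2)): drop double negation, giving ¬((¬q3 ↔ ((q2 → q2) → q1)) → (q3 ∧ ¬q2)).
        ¬((¬q3 ↔ ((q2 → q2) → q1)) → (q3 ∧ ¬q2)): α-rule — add (¬q3 ↔ ((q2 → q2) → q1)), ¬(q3 ∧ ¬q2).
        (¬q3 ↔ ((q2 → q2) → q1)): β-rule — branch into ¬q3, ((q2 → q2) → q1)  //  ¬¬q3, ¬((q2 → q2) → q1).
          branch 1.1.1 (add ¬q3, ((q2 → q2) → q1)):
            ¬(q3 ∧ ¬q2): β-rule — branch into ¬q3  //  ¬¬q2.
              branch 1.1.1.1 (add ¬q3):
                ((q2 → q2) → q1): β-rule — branch into ¬(q2 → q2)  //  q1.
                  branch 1.1.1.1.1 (add ¬(q2 → q2)):
                    ¬(q2 → q2): α-rule — add q2, ¬q2.
                    × closes — contains both q2 and ¬q2.
                  branch 1.1.1.1.2 (add q1):
                    ○ open, literals {q1=T, q3=F}.
              branch 1.1.1.2 (add ¬¬q2):
                ((q2 → q2) → q1): β-rule — branch into ¬(q2 → q2)  //  q1.
                  branch 1.1.1.2.1 (add ¬(q2 → q2)):
                    ¬(q2 → q2): α-rule — add q2, ¬q2.
                    × closes — contains both q2 and ¬q2.
                  branch 1.1.1.2.2 (add q1):
                    ○ open, literals {q1=T, q2=T, q3=F}.
          branch 1.1.2 (add ¬¬q3, ¬((q2 → q2) → q1)):
            ¬((q2 → q2) → q1): α-rule — add (q2 → q2), ¬q1.
            ¬(q3 ∧ ¬q2): β-rule — branch into ¬q3  //  ¬¬q2.
              branch 1.1.2.1 (add ¬q3):
                × closes — contains both q3 and ¬q3.
              branch 1.1.2.2 (add ¬¬q2):
                (q2 → q2): β-rule — branch into ¬q2  //  q2.
                  branch 1.1.2.2.1 (add ¬q2):
                    × closes — contains both q2 and ¬q2.
                  branch 1.1.2.2.2 (add q2):
                    ○ open, literals {q1=F, q2=T, q3=T}.
      branch 1.2 (add ¬q1):
        ○ open, literals {q1=F}.
  branch 2 (add ¬(¬q1 ∧ q1)):
    ¬(¬q1 ∧ q1): β-rule — branch into ¬¬q1  //  ¬q1.
      branch 2.1 (add ¬¬q1):
        ○ open, literals {q1=T}.
      branch 2.2 (add ¬q1):
        ○ open, literals {q1=F}.
4 branches closed, 6 open.
An open branch gives a countermodel: q1=T, q3=F (unmentioned atoms arbitrary); under it the original formula is false.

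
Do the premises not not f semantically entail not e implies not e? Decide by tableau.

Initial set: {not not f; not (not e implies not e)}.
not not f: drop double negation, giving f.
not (not e implies not e): α-rule — add not e, not not e.
× closes — contains both e and not e.
All 1 branch closes.
Every branch closed, so the premises entail the conclusion.

Yes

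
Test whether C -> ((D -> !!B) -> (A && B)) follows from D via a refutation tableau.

Initial set: {D; !(C -> ((D -> !!B) -> (A && B)))}.
!(C -> ((D -> !!B) -> (A && B))): α-rule — add C, !((D -> !!B) -> (A && B)).
!((D -> !!B) -> (A && B)): α-rule — add (D -> !!B), !(A && B).
(D -> !!B): β-rule — branch into !D  //  !!B.
  branch 1 (add !D):
    × closes — contains both D and !D.
  branch 2 (add !!B):
    !!B: drop double negation, giving B.
    !(A && B): β-rule — branch into !A  //  !B.
      branch 2.1 (add !A):
        ○ open, literals {A=0, B=1, C=1, D=1}.
      branch 2.2 (add !B):
        × closes — contains both B and !B.
2 branches closed, 1 open.
An open branch gives a countermodel: A=0, B=1, C=1, D=1 (unmentioned atoms arbitrary); the premises hold there but the conclusion fails.

No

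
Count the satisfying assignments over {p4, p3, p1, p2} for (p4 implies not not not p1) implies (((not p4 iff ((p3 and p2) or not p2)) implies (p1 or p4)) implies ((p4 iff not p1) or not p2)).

15

Initial set: {((p4 implies not not not p1) implies (((not p4 iff ((p3 and p2) or not p2)) implies (p1 or p4)) implies ((p4 iff not p1) or not p2)))}.
((p4 implies not not not p1) implies (((not p4 iff ((p3 and p2) or not p2)) implies (p1 or p4)) implies ((p4 iff not p1) or not p2))): β-rule — branch into not (p4 implies not not not p1)  //  (((not p4 iff ((p3 and p2) or not p2)) implies (p1 or p4)) implies ((p4 iff not p1) or not p2)).
  branch 1 (add not (p4 implies not not not p1)):
    not (p4 implies not not not p1): α-rule — add p4, not not not not p1.
    not not not not p1: drop double negation, giving not not p1.
    ○ open, literals {p1=T, p4=T}.
  branch 2 (add (((not p4 iff ((p3 and p2) or not p2)) implies (p1 or p4)) implies ((p4 iff not p1) or not p2))):
    (((not p4 iff ((p3 and p2) or not p2)) implies (p1 or p4)) implies ((p4 iff not p1) or not p2)): β-rule — branch into not ((not p4 iff ((p3 and p2) or not p2)) implies (p1 or p4))  //  ((p4 iff not p1) or not p2).
      branch 2.1 (add not ((not p4 iff ((p3 and p2) or not p2)) implies (p1 or p4))):
        not ((not p4 iff ((p3 and p2) or not p2)) implies (p1 or p4)): α-rule — add (not p4 iff ((p3 and p2) or not p2)), not (p1 or p4).
        not (p1 or p4): α-rule — add not p1, not p4.
        (not p4 iff ((p3 and p2) or not p2)): β-rule — branch into not p4, ((p3 and p2) or not p2)  //  not not p4, not ((p3 and p2) or not p2).
          branch 2.1.1 (add not p4, ((p3 and p2) or not p2)):
            ((p3 and p2) or not p2): β-rule — branch into (p3 and p2)  //  not p2.
              branch 2.1.1.1 (add (p3 and p2)):
                (p3 and p2): α-rule — add p3, p2.
                ○ open, literals {p1=F, p2=T, p3=T, p4=F}.
              branch 2.1.1.2 (add not p2):
                ○ open, literals {p1=F, p2=F, p4=F}.
          branch 2.1.2 (add not not p4, not ((p3 and p2) or not p2)):
            × closes — contains both p4 and not p4.
      branch 2.2 (add ((p4 iff not p1) or not p2)):
        ((p4 iff not p1) or not p2): β-rule — branch into (p4 iff not p1)  //  not p2.
          branch 2.2.1 (add (p4 iff not p1)):
            (p4 iff not p1): β-rule — branch into p4, not p1  //  not p4, not not p1.
              branch 2.2.1.1 (add p4, not p1):
                ○ open, literals {p1=F, p4=T}.
              branch 2.2.1.2 (add not p4, not not p1):
                ○ open, literals {p1=T, p4=F}.
          branch 2.2.2 (add not p2):
            ○ open, literals {p2=F}.
1 branch closed, 6 open.
Each open branch fixes some atoms; the unmentioned ones are free. Counting distinct full assignments: branch {p1=T, p4=T} (p3, p2) contributes 4 new; branch {p1=F, p2=T, p3=T, p4=F} (none free) contributes 1 new; branch {p1=F, p2=F, p4=F} (p3) contributes 2 new; branch {p1=F, p4=T} (p3, p2) contributes 4 new; branch {p1=T, p4=F} (p3, p2) contributes 4 new; branch {p2=F} (p4, p3, p1) contributes 0 new. Total: 15.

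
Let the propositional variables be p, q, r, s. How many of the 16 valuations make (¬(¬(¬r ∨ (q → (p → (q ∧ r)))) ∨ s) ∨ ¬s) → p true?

12

Initial set: {T ((¬(¬(¬r ∨ (q → (p → (q ∧ r)))) ∨ s) ∨ ¬s) → p)}.
T ((¬(¬(¬r ∨ (q → (p → (q ∧ r)))) ∨ s) ∨ ¬s) → p): β-rule — branch into F (¬(¬(¬r ∨ (q → (p → (q ∧ r)))) ∨ s) ∨ ¬s)  //  T p.
  branch 1 (add F (¬(¬(¬r ∨ (q → (p → (q ∧ r)))) ∨ s) ∨ ¬s)):
    F (¬(¬(¬r ∨ (q → (p → (q ∧ r)))) ∨ s) ∨ ¬s): α-rule — add F ¬(¬(¬r ∨ (q → (p → (q ∧ r)))) ∨ s), F ¬s.
    F ¬(¬(¬r ∨ (q → (p → (q ∧ r)))) ∨ s): β-rule — branch into T ¬(¬r ∨ (q → (p → (q ∧ r))))  //  T s.
      branch 1.1 (add T ¬(¬r ∨ (q → (p → (q ∧ r))))):
        T ¬(¬r ∨ (q → (p → (q ∧ r)))): α-rule — add F ¬r, F (q → (p → (q ∧ r))).
        F (q → (p → (q ∧ r))): α-rule — add T q, F (p → (q ∧ r)).
        F (p → (q ∧ r)): α-rule — add T p, F (q ∧ r).
        F (q ∧ r): β-rule — branch into F q  //  F r.
          branch 1.1.1 (add F q):
            × closes — contains both q and ¬q.
          branch 1.1.2 (add F r):
            × closes — contains both r and ¬r.
      branch 1.2 (add T s):
        ○ open, literals {s=1}.
  branch 2 (add T p):
    ○ open, literals {p=1}.
2 branches closed, 2 open.
Each open branch fixes some atoms; the unmentioned ones are free. Counting distinct full assignments: branch {s=1} (p, q, r) contributes 8 new; branch {p=1} (q, r, s) contributes 4 new. Total: 12.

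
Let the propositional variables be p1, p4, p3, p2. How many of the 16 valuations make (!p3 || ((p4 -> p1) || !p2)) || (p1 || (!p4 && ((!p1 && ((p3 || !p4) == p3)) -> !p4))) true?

15

Initial set: {((!p3 || ((p4 -> p1) || !p2)) || (p1 || (!p4 && ((!p1 && ((p3 || !p4) == p3)) -> !p4))))}.
((!p3 || ((p4 -> p1) || !p2)) || (p1 || (!p4 && ((!p1 && ((p3 || !p4) == p3)) -> !p4)))): β-rule — branch into (!p3 || ((p4 -> p1) || !p2))  //  (p1 || (!p4 && ((!p1 && ((p3 || !p4) == p3)) -> !p4))).
  branch 1 (add (!p3 || ((p4 -> p1) || !p2))):
    (!p3 || ((p4 -> p1) || !p2)): β-rule — branch into !p3  //  ((p4 -> p1) || !p2).
      branch 1.1 (add !p3):
        ○ open, literals {p3=0}.
      branch 1.2 (add ((p4 -> p1) || !p2)):
        ((p4 -> p1) || !p2): β-rule — branch into (p4 -> p1)  //  !p2.
          branch 1.2.1 (add (p4 -> p1)):
            (p4 -> p1): β-rule — branch into !p4  //  p1.
              branch 1.2.1.1 (add !p4):
                ○ open, literals {p4=0}.
              branch 1.2.1.2 (add p1):
                ○ open, literals {p1=1}.
          branch 1.2.2 (add !p2):
            ○ open, literals {p2=0}.
  branch 2 (add (p1 || (!p4 && ((!p1 && ((p3 || !p4) == p3)) -> !p4)))):
    (p1 || (!p4 && ((!p1 && ((p3 || !p4) == p3)) -> !p4))): β-rule — branch into p1  //  (!p4 && ((!p1 && ((p3 || !p4) == p3)) -> !p4)).
      branch 2.1 (add p1):
        ○ open, literals {p1=1}.
      branch 2.2 (add (!p4 && ((!p1 && ((p3 || !p4) == p3)) -> !p4))):
        (!p4 && ((!p1 && ((p3 || !p4) == p3)) -> !p4)): α-rule — add !p4, ((!p1 && ((p3 || !p4) == p3)) -> !p4).
        ((!p1 && ((p3 || !p4) == p3)) -> !p4): β-rule — branch into !(!p1 && ((p3 || !p4) == p3))  //  !p4.
          branch 2.2.1 (add !(!p1 && ((p3 || !p4) == p3))):
            !(!p1 && ((p3 || !p4) == p3)): β-rule — branch into !!p1  //  !((p3 || !p4) == p3).
              branch 2.2.1.1 (add !!p1):
                ○ open, literals {p1=1, p4=0}.
              branch 2.2.1.2 (add !((p3 || !p4) == p3)):
                !((p3 || !p4) == p3): β-rule — branch into (p3 || !p4), !p3  //  !(p3 || !p4), p3.
                  branch 2.2.1.2.1 (add (p3 || !p4), !p3):
                    (p3 || !p4): β-rule — branch into p3  //  !p4.
                      branch 2.2.1.2.1.1 (add p3):
                        × closes — contains both p3 and !p3.
                      branch 2.2.1.2.1.2 (add !p4):
                        ○ open, literals {p3=0, p4=0}.
                  branch 2.2.1.2.2 (add !(p3 || !p4), p3):
                    !(p3 || !p4): α-rule — add !p3, !!p4.
                    × closes — contains both p3 and !p3.
          branch 2.2.2 (add !p4):
            ○ open, literals {p4=0}.
2 branches closed, 8 open.
Each open branch fixes some atoms; the unmentioned ones are free. Counting distinct full assignments: branch {p3=0} (p1, p4, p2) contributes 8 new; branch {p4=0} (p1, p3, p2) contributes 4 new; branch {p1=1} (p4, p3, p2) contributes 2 new; branch {p2=0} (p1, p4, p3) contributes 1 new; branch {p1=1} (p4, p3, p2) contributes 0 new; branch {p1=1, p4=0} (p3, p2) contributes 0 new; branch {p3=0, p4=0} (p1, p2) contributes 0 new; branch {p4=0} (p1, p3, p2) contributes 0 new. Total: 15.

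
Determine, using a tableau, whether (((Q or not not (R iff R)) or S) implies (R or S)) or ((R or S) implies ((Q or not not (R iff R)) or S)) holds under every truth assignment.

Valid

Assume the negation and expand:
Initial set: {not ((((Q or not not (R iff R)) or S) implies (R or S)) or ((R or S) implies ((Q or not not (R iff R)) or S)))}.
not ((((Q or not not (R iff R)) or S) implies (R or S)) or ((R or S) implies ((Q or not not (R iff R)) or S))): α-rule — add not (((Q or not not (R iff R)) or S) implies (R or S)), not ((R or S) implies ((Q or not not (R iff R)) or S)).
not (((Q or not not (R iff R)) or S) implies (R or S)): α-rule — add ((Q or not not (R iff R)) or S), not (R or S).
not ((R or S) implies ((Q or not not (R iff R)) or S)): α-rule — add (R or S), not ((Q or not not (R iff R)) or S).
not (R or S): α-rule — add not R, not S.
not ((Q or not not (R iff R)) or S): α-rule — add not (Q or not not (R iff R)), not S.
not (Q or not not (R iff R)): α-rule — add not Q, not not not (R iff R).
not not not (R iff R): drop double negation, giving not (R iff R).
((Q or not not (R iff R)) or S): β-rule — branch into (Q or not not (R iff R))  //  S.
  branch 1 (add (Q or not not (R iff R))):
    (R or S): β-rule — branch into R  //  S.
      branch 1.1 (add R):
        × closes — contains both R and not R.
      branch 1.2 (add S):
        × closes — contains both S and not S.
  branch 2 (add S):
    × closes — contains both S and not S.
All 3 branches close.
Every branch closed, so the negation is unsatisfiable and the formula is valid.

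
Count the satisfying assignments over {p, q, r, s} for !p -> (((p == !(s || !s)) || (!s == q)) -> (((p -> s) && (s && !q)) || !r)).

13

Initial set: {(!p -> (((p == !(s || !s)) || (!s == q)) -> (((p -> s) && (s && !q)) || !r)))}.
(!p -> (((p == !(s || !s)) || (!s == q)) -> (((p -> s) && (s && !q)) || !r))): β-rule — branch into !!p  //  (((p == !(s || !s)) || (!s == q)) -> (((p -> s) && (s && !q)) || !r)).
  branch 1 (add !!p):
    ○ open, literals {p=true}.
  branch 2 (add (((p == !(s || !s)) || (!s == q)) -> (((p -> s) && (s && !q)) || !r))):
    (((p == !(s || !s)) || (!s == q)) -> (((p -> s) && (s && !q)) || !r)): β-rule — branch into !((p == !(s || !s)) || (!s == q))  //  (((p -> s) && (s && !q)) || !r).
      branch 2.1 (add !((p == !(s || !s)) || (!s == q))):
        !((p == !(s || !s)) || (!s == q)): α-rule — add !(p == !(s || !s)), !(!s == q).
        !(p == !(s || !s)): β-rule — branch into p, !!(s || !s)  //  !p, !(s || !s).
          branch 2.1.1 (add p, !!(s || !s)):
            !(!s == q): β-rule — branch into !s, !q  //  !!s, q.
              branch 2.1.1.1 (add !s, !q):
                !!(s || !s): β-rule — branch into s  //  !s.
                  branch 2.1.1.1.1 (add s):
                    × closes — contains both s and !s.
                  branch 2.1.1.1.2 (add !s):
                    ○ open, literals {p=true, q=false, s=false}.
              branch 2.1.1.2 (add !!s, q):
                !!(s || !s): β-rule — branch into s  //  !s.
                  branch 2.1.1.2.1 (add s):
                    ○ open, literals {p=true, q=true, s=true}.
                  branch 2.1.1.2.2 (add !s):
                    × closes — contains both s and !s.
          branch 2.1.2 (add !p, !(s || !s)):
            !(s || !s): α-rule — add !s, !!s.
            × closes — contains both s and !s.
      branch 2.2 (add (((p -> s) && (s && !q)) || !r)):
        (((p -> s) && (s && !q)) || !r): β-rule — branch into ((p -> s) && (s && !q))  //  !r.
          branch 2.2.1 (add ((p -> s) && (s && !q))):
            ((p -> s) && (s && !q)): α-rule — add (p -> s), (s && !q).
            (s && !q): α-rule — add s, !q.
            (p -> s): β-rule — branch into !p  //  s.
              branch 2.2.1.1 (add !p):
                ○ open, literals {p=false, q=false, s=true}.
              branch 2.2.1.2 (add s):
                ○ open, literals {q=false, s=true}.
          branch 2.2.2 (add !r):
            ○ open, literals {r=false}.
3 branches closed, 6 open.
Each open branch fixes some atoms; the unmentioned ones are free. Counting distinct full assignments: branch {p=true} (q, r, s) contributes 8 new; branch {p=true, q=false, s=false} (r) contributes 0 new; branch {p=true, q=true, s=true} (r) contributes 0 new; branch {p=false, q=false, s=true} (r) contributes 2 new; branch {q=false, s=true} (p, r) contributes 0 new; branch {r=false} (p, q, s) contributes 3 new. Total: 13.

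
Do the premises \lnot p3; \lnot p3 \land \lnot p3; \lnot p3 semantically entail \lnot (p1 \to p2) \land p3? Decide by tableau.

Initial set: {\lnot p3; (\lnot p3 \land \lnot p3); \lnot p3; \lnot (\lnot (p1 \to p2) \land p3)}.
(\lnot p3 \land \lnot p3): α-rule — add \lnot p3, \lnot p3.
\lnot (\lnot (p1 \to p2) \land p3): β-rule — branch into \lnot \lnot (p1 \to p2)  //  \lnot p3.
  branch 1 (add \lnot \lnot (p1 \to p2)):
    \lnot \lnot (p1 \to p2): β-rule — branch into \lnot p1  //  p2.
      branch 1.1 (add \lnot p1):
        ○ open, literals {p1=false, p3=false}.
      branch 1.2 (add p2):
        ○ open, literals {p2=true, p3=false}.
  branch 2 (add \lnot p3):
    ○ open, literals {p3=false}.
0 branches closed, 3 open.
An open branch gives a countermodel: p1=false, p3=false (unmentioned atoms arbitrary); the premises hold there but the conclusion fails.

No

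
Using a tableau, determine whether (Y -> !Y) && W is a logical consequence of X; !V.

Initial set: {X; !V; !((Y -> !Y) && W)}.
!((Y -> !Y) && W): β-rule — branch into !(Y -> !Y)  //  !W.
  branch 1 (add !(Y -> !Y)):
    !(Y -> !Y): α-rule — add Y, !!Y.
    ○ open, literals {V=false, X=true, Y=true}.
  branch 2 (add !W):
    ○ open, literals {V=false, W=false, X=true}.
0 branches closed, 2 open.
An open branch gives a countermodel: V=false, X=true, Y=true (unmentioned atoms arbitrary); the premises hold there but the conclusion fails.

No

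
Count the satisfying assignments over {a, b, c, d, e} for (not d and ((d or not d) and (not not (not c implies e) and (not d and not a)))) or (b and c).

12

Initial set: {((not d and ((d or not d) and (not not (not c implies e) and (not d and not a)))) or (b and c))}.
((not d and ((d or not d) and (not not (not c implies e) and (not d and not a)))) or (b and c)): β-rule — branch into (not d and ((d or not d) and (not not (not c implies e) and (not d and not a))))  //  (b and c).
  branch 1 (add (not d and ((d or not d) and (not not (not c implies e) and (not d and not a))))):
    (not d and ((d or not d) and (not not (not c implies e) and (not d and not a)))): α-rule — add not d, ((d or not d) and (not not (not c implies e) and (not d and not a))).
    ((d or not d) and (not not (not c implies e) and (not d and not a))): α-rule — add (d or not d), (not not (not c implies e) and (not d and not a)).
    (not not (not c implies e) and (not d and not a)): α-rule — add not not (not c implies e), (not d and not a).
    not not (not c implies e): drop double negation, giving (not c implies e).
    (not d and not a): α-rule — add not d, not a.
    (d or not d): β-rule — branch into d  //  not d.
      branch 1.1 (add d):
        × closes — contains both d and not d.
      branch 1.2 (add not d):
        (not c implies e): β-rule — branch into not not c  //  e.
          branch 1.2.1 (add not not c):
            ○ open, literals {a=0, c=1, d=0}.
          branch 1.2.2 (add e):
            ○ open, literals {a=0, d=0, e=1}.
  branch 2 (add (b and c)):
    (b and c): α-rule — add b, c.
    ○ open, literals {b=1, c=1}.
1 branch closed, 3 open.
Each open branch fixes some atoms; the unmentioned ones are free. Counting distinct full assignments: branch {a=0, c=1, d=0} (b, e) contributes 4 new; branch {a=0, d=0, e=1} (b, c) contributes 2 new; branch {b=1, c=1} (a, d, e) contributes 6 new. Total: 12.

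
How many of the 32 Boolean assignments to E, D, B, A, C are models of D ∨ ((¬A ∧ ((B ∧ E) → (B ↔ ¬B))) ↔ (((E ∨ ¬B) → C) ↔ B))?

Initial set: {(D ∨ ((¬A ∧ ((B ∧ E) → (B ↔ ¬B))) ↔ (((E ∨ ¬B) → C) ↔ B)))}.
(D ∨ ((¬A ∧ ((B ∧ E) → (B ↔ ¬B))) ↔ (((E ∨ ¬B) → C) ↔ B))): β-rule — branch into D  //  ((¬A ∧ ((B ∧ E) → (B ↔ ¬B))) ↔ (((E ∨ ¬B) → C) ↔ B)).
  branch 1 (add D):
    ○ open, literals {D=true}.
  branch 2 (add ((¬A ∧ ((B ∧ E) → (B ↔ ¬B))) ↔ (((E ∨ ¬B) → C) ↔ B))):
    ((¬A ∧ ((B ∧ E) → (B ↔ ¬B))) ↔ (((E ∨ ¬B) → C) ↔ B)): β-rule — branch into (¬A ∧ ((B ∧ E) → (B ↔ ¬B))), (((E ∨ ¬B) → C) ↔ B)  //  ¬(¬A ∧ ((B ∧ E) → (B ↔ ¬B))), ¬(((E ∨ ¬B) → C) ↔ B).
      branch 2.1 (add (¬A ∧ ((B ∧ E) → (B ↔ ¬B))), (((E ∨ ¬B) → C) ↔ B)):
        (¬A ∧ ((B ∧ E) → (B ↔ ¬B))): α-rule — add ¬A, ((B ∧ E) → (B ↔ ¬B)).
        (((E ∨ ¬B) → C) ↔ B): β-rule — branch into ((E ∨ ¬B) → C), B  //  ¬((E ∨ ¬B) → C), ¬B.
          branch 2.1.1 (add ((E ∨ ¬B) → C), B):
            ((B ∧ E) → (B ↔ ¬B)): β-rule — branch into ¬(B ∧ E)  //  (B ↔ ¬B).
              branch 2.1.1.1 (add ¬(B ∧ E)):
                ((E ∨ ¬B) → C): β-rule — branch into ¬(E ∨ ¬B)  //  C.
                  branch 2.1.1.1.1 (add ¬(E ∨ ¬B)):
                    ¬(E ∨ ¬B): α-rule — add ¬E, ¬¬B.
                    ¬(B ∧ E): β-rule — branch into ¬B  //  ¬E.
                      branch 2.1.1.1.1.1 (add ¬B):
                        × closes — contains both B and ¬B.
                      branch 2.1.1.1.1.2 (add ¬E):
                        ○ open, literals {A=false, B=true, E=false}.
                  branch 2.1.1.1.2 (add C):
                    ¬(B ∧ E): β-rule — branch into ¬B  //  ¬E.
                      branch 2.1.1.1.2.1 (add ¬B):
                        × closes — contains both B and ¬B.
                      branch 2.1.1.1.2.2 (add ¬E):
                        ○ open, literals {A=false, B=true, C=true, E=false}.
              branch 2.1.1.2 (add (B ↔ ¬B)):
                ((E ∨ ¬B) → C): β-rule — branch into ¬(E ∨ ¬B)  //  C.
                  branch 2.1.1.2.1 (add ¬(E ∨ ¬B)):
                    ¬(E ∨ ¬B): α-rule — add ¬E, ¬¬B.
                    (B ↔ ¬B): β-rule — branch into B, ¬B  //  ¬B, ¬¬B.
                      branch 2.1.1.2.1.1 (add B, ¬B):
                        × closes — contains both B and ¬B.
                      branch 2.1.1.2.1.2 (add ¬B, ¬¬B):
                        × closes — contains both B and ¬B.
                  branch 2.1.1.2.2 (add C):
                    (B ↔ ¬B): β-rule — branch into B, ¬B  //  ¬B, ¬¬B.
                      branch 2.1.1.2.2.1 (add B, ¬B):
                        × closes — contains both B and ¬B.
                      branch 2.1.1.2.2.2 (add ¬B, ¬¬B):
                        × closes — contains both B and ¬B.
          branch 2.1.2 (add ¬((E ∨ ¬B) → C), ¬B):
            ¬((E ∨ ¬B) → C): α-rule — add (E ∨ ¬B), ¬C.
            ((B ∧ E) → (B ↔ ¬B)): β-rule — branch into ¬(B ∧ E)  //  (B ↔ ¬B).
              branch 2.1.2.1 (add ¬(B ∧ E)):
                (E ∨ ¬B): β-rule — branch into E  //  ¬B.
                  branch 2.1.2.1.1 (add E):
                    ¬(B ∧ E): β-rule — branch into ¬B  //  ¬E.
                      branch 2.1.2.1.1.1 (add ¬B):
                        ○ open, literals {A=false, B=false, C=false, E=true}.
                      branch 2.1.2.1.1.2 (add ¬E):
                        × closes — contains both E and ¬E.
                  branch 2.1.2.1.2 (add ¬B):
                    ¬(B ∧ E): β-rule — branch into ¬B  //  ¬E.
                      branch 2.1.2.1.2.1 (add ¬B):
                        ○ open, literals {A=false, B=false, C=false}.
                      branch 2.1.2.1.2.2 (add ¬E):
                        ○ open, literals {A=false, B=false, C=false, E=false}.
              branch 2.1.2.2 (add (B ↔ ¬B)):
                (E ∨ ¬B): β-rule — branch into E  //  ¬B.
                  branch 2.1.2.2.1 (add E):
                    (B ↔ ¬B): β-rule — branch into B, ¬B  //  ¬B, ¬¬B.
                      branch 2.1.2.2.1.1 (add B, ¬B):
                        × closes — contains both B and ¬B.
                      branch 2.1.2.2.1.2 (add ¬B, ¬¬B):
                        × closes — contains both B and ¬B.
                  branch 2.1.2.2.2 (add ¬B):
                    (B ↔ ¬B): β-rule — branch into B, ¬B  //  ¬B, ¬¬B.
                      branch 2.1.2.2.2.1 (add B, ¬B):
                        × closes — contains both B and ¬B.
                      branch 2.1.2.2.2.2 (add ¬B, ¬¬B):
                        × closes — contains both B and ¬B.
      branch 2.2 (add ¬(¬A ∧ ((B ∧ E) → (B ↔ ¬B))), ¬(((E ∨ ¬B) → C) ↔ B)):
        ¬(¬A ∧ ((B ∧ E) → (B ↔ ¬B))): β-rule — branch into ¬¬A  //  ¬((B ∧ E) → (B ↔ ¬B)).
          branch 2.2.1 (add ¬¬A):
            ¬(((E ∨ ¬B) → C) ↔ B): β-rule — branch into ((E ∨ ¬B) → C), ¬B  //  ¬((E ∨ ¬B) → C), B.
              branch 2.2.1.1 (add ((E ∨ ¬B) → C), ¬B):
                ((E ∨ ¬B) → C): β-rule — branch into ¬(E ∨ ¬B)  //  C.
                  branch 2.2.1.1.1 (add ¬(E ∨ ¬B)):
                    ¬(E ∨ ¬B): α-rule — add ¬E, ¬¬B.
                    × closes — contains both B and ¬B.
                  branch 2.2.1.1.2 (add C):
                    ○ open, literals {A=true, B=false, C=true}.
              branch 2.2.1.2 (add ¬((E ∨ ¬B) → C), B):
                ¬((E ∨ ¬B) → C): α-rule — add (E ∨ ¬B), ¬C.
                (E ∨ ¬B): β-rule — branch into E  //  ¬B.
                  branch 2.2.1.2.1 (add E):
                    ○ open, literals {A=true, B=true, C=false, E=true}.
                  branch 2.2.1.2.2 (add ¬B):
                    × closes — contains both B and ¬B.
          branch 2.2.2 (add ¬((B ∧ E) → (B ↔ ¬B))):
            ¬((B ∧ E) → (B ↔ ¬B)): α-rule — add (B ∧ E), ¬(B ↔ ¬B).
            (B ∧ E): α-rule — add B, E.
            ¬(((E ∨ ¬B) → C) ↔ B): β-rule — branch into ((E ∨ ¬B) → C), ¬B  //  ¬((E ∨ ¬B) → C), B.
              branch 2.2.2.1 (add ((E ∨ ¬B) → C), ¬B):
                × closes — contains both B and ¬B.
              branch 2.2.2.2 (add ¬((E ∨ ¬B) → C), B):
                ¬((E ∨ ¬B) → C): α-rule — add (E ∨ ¬B), ¬C.
                ¬(B ↔ ¬B): β-rule — branch into B, ¬¬B  //  ¬B, ¬B.
                  branch 2.2.2.2.1 (add B, ¬¬B):
                    (E ∨ ¬B): β-rule — branch into E  //  ¬B.
                      branch 2.2.2.2.1.1 (add E):
                        ○ open, literals {B=true, C=false, E=true}.
                      branch 2.2.2.2.1.2 (add ¬B):
                        × closes — contains both B and ¬B.
                  branch 2.2.2.2.2 (add ¬B, ¬B):
                    × closes — contains both B and ¬B.
16 branches closed, 9 open.
Each open branch fixes some atoms; the unmentioned ones are free. Counting distinct full assignments: branch {D=true} (E, B, A, C) contributes 16 new; branch {A=false, B=true, E=false} (D, C) contributes 2 new; branch {A=false, B=true, C=true, E=false} (D) contributes 0 new; branch {A=false, B=false, C=false, E=true} (D) contributes 1 new; branch {A=false, B=false, C=false} (E, D) contributes 1 new; branch {A=false, B=false, C=false, E=false} (D) contributes 0 new; branch {A=true, B=false, C=true} (E, D) contributes 2 new; branch {A=true, B=true, C=false, E=true} (D) contributes 1 new; branch {B=true, C=false, E=true} (D, A) contributes 1 new. Total: 24.

24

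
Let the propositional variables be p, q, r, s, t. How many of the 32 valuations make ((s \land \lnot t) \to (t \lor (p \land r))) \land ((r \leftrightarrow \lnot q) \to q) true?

19

Initial set: {(((s \land \lnot t) \to (t \lor (p \land r))) \land ((r \leftrightarrow \lnot q) \to q))}.
(((s \land \lnot t) \to (t \lor (p \land r))) \land ((r \leftrightarrow \lnot q) \to q)): α-rule — add ((s \land \lnot t) \to (t \lor (p \land r))), ((r \leftrightarrow \lnot q) \to q).
((s \land \lnot t) \to (t \lor (p \land r))): β-rule — branch into \lnot (s \land \lnot t)  //  (t \lor (p \land r)).
  branch 1 (add \lnot (s \land \lnot t)):
    ((r \leftrightarrow \lnot q) \to q): β-rule — branch into \lnot (r \leftrightarrow \lnot q)  //  q.
      branch 1.1 (add \lnot (r \leftrightarrow \lnot q)):
        \lnot (s \land \lnot t): β-rule — branch into \lnot s  //  \lnot \lnot t.
          branch 1.1.1 (add \lnot s):
            \lnot (r \leftrightarrow \lnot q): β-rule — branch into r, \lnot \lnot q  //  \lnot r, \lnot q.
              branch 1.1.1.1 (add r, \lnot \lnot q):
                ○ open, literals {q=true, r=true, s=false}.
              branch 1.1.1.2 (add \lnot r, \lnot q):
                ○ open, literals {q=false, r=false, s=false}.
          branch 1.1.2 (add \lnot \lnot t):
            \lnot (r \leftrightarrow \lnot q): β-rule — branch into r, \lnot \lnot q  //  \lnot r, \lnot q.
              branch 1.1.2.1 (add r, \lnot \lnot q):
                ○ open, literals {q=true, r=true, t=true}.
              branch 1.1.2.2 (add \lnot r, \lnot q):
                ○ open, literals {q=false, r=false, t=true}.
      branch 1.2 (add q):
        \lnot (s \land \lnot t): β-rule — branch into \lnot s  //  \lnot \lnot t.
          branch 1.2.1 (add \lnot s):
            ○ open, literals {q=true, s=false}.
          branch 1.2.2 (add \lnot \lnot t):
            ○ open, literals {q=true, t=true}.
  branch 2 (add (t \lor (p \land r))):
    ((r \leftrightarrow \lnot q) \to q): β-rule — branch into \lnot (r \leftrightarrow \lnot q)  //  q.
      branch 2.1 (add \lnot (r \leftrightarrow \lnot q)):
        (t \lor (p \land r)): β-rule — branch into t  //  (p \land r).
          branch 2.1.1 (add t):
            \lnot (r \leftrightarrow \lnot q): β-rule — branch into r, \lnot \lnot q  //  \lnot r, \lnot q.
              branch 2.1.1.1 (add r, \lnot \lnot q):
                ○ open, literals {q=true, r=true, t=true}.
              branch 2.1.1.2 (add \lnot r, \lnot q):
                ○ open, literals {q=false, r=false, t=true}.
          branch 2.1.2 (add (p \land r)):
            (p \land r): α-rule — add p, r.
            \lnot (r \leftrightarrow \lnot q): β-rule — branch into r, \lnot \lnot q  //  \lnot r, \lnot q.
              branch 2.1.2.1 (add r, \lnot \lnot q):
                ○ open, literals {p=true, q=true, r=true}.
              branch 2.1.2.2 (add \lnot r, \lnot q):
                × closes — contains both r and \lnot r.
      branch 2.2 (add q):
        (t \lor (p \land r)): β-rule — branch into t  //  (p \land r).
          branch 2.2.1 (add t):
            ○ open, literals {q=true, t=true}.
          branch 2.2.2 (add (p \land r)):
            (p \land r): α-rule — add p, r.
            ○ open, literals {p=true, q=true, r=true}.
1 branch closed, 11 open.
Each open branch fixes some atoms; the unmentioned ones are free. Counting distinct full assignments: branch {q=true, r=true, s=false} (p, t) contributes 4 new; branch {q=false, r=false, s=false} (p, t) contributes 4 new; branch {q=true, r=true, t=true} (p, s) contributes 2 new; branch {q=false, r=false, t=true} (p, s) contributes 2 new; branch {q=true, s=false} (p, r, t) contributes 4 new; branch {q=true, t=true} (p, r, s) contributes 2 new; branch {q=true, r=true, t=true} (p, s) contributes 0 new; branch {q=false, r=false, t=true} (p, s) contributes 0 new; branch {p=true, q=true, r=true} (s, t) contributes 1 new; branch {q=true, t=true} (p, r, s) contributes 0 new; branch {p=true, q=true, r=true} (s, t) contributes 0 new. Total: 19.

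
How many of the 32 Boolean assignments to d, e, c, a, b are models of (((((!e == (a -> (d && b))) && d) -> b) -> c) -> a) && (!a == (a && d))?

Initial set: {((((((!e == (a -> (d && b))) && d) -> b) -> c) -> a) && (!a == (a && d)))}.
((((((!e == (a -> (d && b))) && d) -> b) -> c) -> a) && (!a == (a && d))): α-rule — add (((((!e == (a -> (d && b))) && d) -> b) -> c) -> a), (!a == (a && d)).
(((((!e == (a -> (d && b))) && d) -> b) -> c) -> a): β-rule — branch into !((((!e == (a -> (d && b))) && d) -> b) -> c)  //  a.
  branch 1 (add !((((!e == (a -> (d && b))) && d) -> b) -> c)):
    !((((!e == (a -> (d && b))) && d) -> b) -> c): α-rule — add (((!e == (a -> (d && b))) && d) -> b), !c.
    (!a == (a && d)): β-rule — branch into !a, (a && d)  //  !!a, !(a && d).
      branch 1.1 (add !a, (a && d)):
        (a && d): α-rule — add a, d.
        × closes — contains both a and !a.
      branch 1.2 (add !!a, !(a && d)):
        (((!e == (a -> (d && b))) && d) -> b): β-rule — branch into !((!e == (a -> (d && b))) && d)  //  b.
          branch 1.2.1 (add !((!e == (a -> (d && b))) && d)):
            !(a && d): β-rule — branch into !a  //  !d.
              branch 1.2.1.1 (add !a):
                × closes — contains both a and !a.
              branch 1.2.1.2 (add !d):
                !((!e == (a -> (d && b))) && d): β-rule — branch into !(!e == (a -> (d && b)))  //  !d.
                  branch 1.2.1.2.1 (add !(!e == (a -> (d && b)))):
                    !(!e == (a -> (d && b))): β-rule — branch into !e, !(a -> (d && b))  //  !!e, (a -> (d && b)).
                      branch 1.2.1.2.1.1 (add !e, !(a -> (d && b))):
                        !(a -> (d && b)): α-rule — add a, !(d && b).
                        !(d && b): β-rule — branch into !d  //  !b.
                          branch 1.2.1.2.1.1.1 (add !d):
                            ○ open, literals {a=T, c=F, d=F, e=F}.
                          branch 1.2.1.2.1.1.2 (add !b):
                            ○ open, literals {a=T, b=F, c=F, d=F, e=F}.
                      branch 1.2.1.2.1.2 (add !!e, (a -> (d && b))):
                        (a -> (d && b)): β-rule — branch into !a  //  (d && b).
                          branch 1.2.1.2.1.2.1 (add !a):
                            × closes — contains both a and !a.
                          branch 1.2.1.2.1.2.2 (add (d && b)):
                            (d && b): α-rule — add d, b.
                            × closes — contains both d and !d.
                  branch 1.2.1.2.2 (add !d):
                    ○ open, literals {a=T, c=F, d=F}.
          branch 1.2.2 (add b):
            !(a && d): β-rule — branch into !a  //  !d.
              branch 1.2.2.1 (add !a):
                × closes — contains both a and !a.
              branch 1.2.2.2 (add !d):
                ○ open, literals {a=T, b=T, c=F, d=F}.
  branch 2 (add a):
    (!a == (a && d)): β-rule — branch into !a, (a && d)  //  !!a, !(a && d).
      branch 2.1 (add !a, (a && d)):
        × closes — contains both a and !a.
      branch 2.2 (add !!a, !(a && d)):
        !(a && d): β-rule — branch into !a  //  !d.
          branch 2.2.1 (add !a):
            × closes — contains both a and !a.
          branch 2.2.2 (add !d):
            ○ open, literals {a=T, d=F}.
7 branches closed, 5 open.
Each open branch fixes some atoms; the unmentioned ones are free. Counting distinct full assignments: branch {a=T, c=F, d=F, e=F} (b) contributes 2 new; branch {a=T, b=F, c=F, d=F, e=F} (none free) contributes 0 new; branch {a=T, c=F, d=F} (e, b) contributes 2 new; branch {a=T, b=T, c=F, d=F} (e) contributes 0 new; branch {a=T, d=F} (e, c, b) contributes 4 new. Total: 8.

8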